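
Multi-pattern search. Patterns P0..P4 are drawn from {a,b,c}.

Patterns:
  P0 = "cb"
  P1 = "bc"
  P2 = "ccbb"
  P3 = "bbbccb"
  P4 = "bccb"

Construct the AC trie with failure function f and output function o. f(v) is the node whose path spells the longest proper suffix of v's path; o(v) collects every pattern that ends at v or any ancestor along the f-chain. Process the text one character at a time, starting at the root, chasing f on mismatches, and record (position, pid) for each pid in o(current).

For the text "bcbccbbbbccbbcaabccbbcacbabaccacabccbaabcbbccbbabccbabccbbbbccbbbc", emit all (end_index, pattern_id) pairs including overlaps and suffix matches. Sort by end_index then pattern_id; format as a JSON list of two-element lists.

Build automaton:
Trie nodes:
  0='ε' goto b→3 c→1
  1='c' goto b→2 c→5
  2='cb' goto ·  [P0 ends]
  3='b' goto b→8 c→4
  4='bc' goto c→13  [P1 ends]
  5='cc' goto b→6
  6='ccb' goto b→7
  7='ccbb' goto ·  [P2 ends]
  8='bb' goto b→9
  9='bbb' goto c→10
  10='bbbc' goto c→11
  11='bbbcc' goto b→12
  12='bbbccb' goto ·  [P3 ends]
  13='bcc' goto b→14
  14='bccb' goto ·  [P4 ends]

BFS fail/out derivation:
  n1('c'): parent n0 fail=0; on 'c' 0 → fail=0;  out ∅∪∅=∅
  n3('b'): parent n0 fail=0; on 'b' 0 → fail=0;  out ∅∪∅=∅
  n2('cb'): parent n1 fail=0; on 'b' 0 → fail=3;  out {0}∪∅={0}
  n4('bc'): parent n3 fail=0; on 'c' 0 → fail=1;  out {1}∪∅={1}
  n5('cc'): parent n1 fail=0; on 'c' 0 → fail=1;  out ∅∪∅=∅
  n8('bb'): parent n3 fail=0; on 'b' 0 → fail=3;  out ∅∪∅=∅
  n6('ccb'): parent n5 fail=1; on 'b' 1 → fail=2;  out ∅∪{0}={0}
  n9('bbb'): parent n8 fail=3; on 'b' 3 → fail=8;  out ∅∪∅=∅
  n13('bcc'): parent n4 fail=1; on 'c' 1 → fail=5;  out ∅∪∅=∅
  n7('ccbb'): parent n6 fail=2; on 'b' 2→3 → fail=8;  out {2}∪∅={2}
  n10('bbbc'): parent n9 fail=8; on 'c' 8→3 → fail=4;  out ∅∪{1}={1}
  n14('bccb'): parent n13 fail=5; on 'b' 5 → fail=6;  out {4}∪{0}={0,4}
  n11('bbbcc'): parent n10 fail=4; on 'c' 4 → fail=13;  out ∅∪∅=∅
  n12('bbbccb'): parent n11 fail=13; on 'b' 13 → fail=14;  out {3}∪{0,4}={0,3,4}

Text stream:
i=0 'b': node 0→3
i=1 'c': node 3→4  → match P1@[0:1]
i=2 'b': node 4→2 ·f  → match P0@[1:2]
i=3 'c': node 2→4 ·f  → match P1@[2:3]
i=4 'c': node 4→13
i=5 'b': node 13→14  → match P0@[4:5],P4@[2:5]
i=6 'b': node 14→7 ·f  → match P2@[3:6]
i=7 'b': node 7→9 ·f
i=8 'b': node 9→9 ·f
i=9 'c': node 9→10  → match P1@[8:9]
i=10 'c': node 10→11
i=11 'b': node 11→12  → match P0@[10:11],P3@[6:11],P4@[8:11]
i=12 'b': node 12→7 ·f  → match P2@[9:12]
i=13 'c': node 7→4 ·f  → match P1@[12:13]
i=14 'a': node 4→0 ·f
i=15 'a': node 0→0
i=16 'b': node 0→3
i=17 'c': node 3→4  → match P1@[16:17]
i=18 'c': node 4→13
i=19 'b': node 13→14  → match P0@[18:19],P4@[16:19]
i=20 'b': node 14→7 ·f  → match P2@[17:20]
i=21 'c': node 7→4 ·f  → match P1@[20:21]
i=22 'a': node 4→0 ·f
i=23 'c': node 0→1
i=24 'b': node 1→2  → match P0@[23:24]
i=25 'a': node 2→0 ·f
i=26 'b': node 0→3
i=27 'a': node 3→0 ·f
i=28 'c': node 0→1
i=29 'c': node 1→5
i=30 'a': node 5→0 ·f
i=31 'c': node 0→1
i=32 'a': node 1→0 ·f
i=33 'b': node 0→3
i=34 'c': node 3→4  → match P1@[33:34]
i=35 'c': node 4→13
i=36 'b': node 13→14  → match P0@[35:36],P4@[33:36]
i=37 'a': node 14→0 ·f
i=38 'a': node 0→0
i=39 'b': node 0→3
i=40 'c': node 3→4  → match P1@[39:40]
i=41 'b': node 4→2 ·f  → match P0@[40:41]
i=42 'b': node 2→8 ·f
i=43 'c': node 8→4 ·f  → match P1@[42:43]
i=44 'c': node 4→13
i=45 'b': node 13→14  → match P0@[44:45],P4@[42:45]
i=46 'b': node 14→7 ·f  → match P2@[43:46]
i=47 'a': node 7→0 ·f
i=48 'b': node 0→3
i=49 'c': node 3→4  → match P1@[48:49]
i=50 'c': node 4→13
i=51 'b': node 13→14  → match P0@[50:51],P4@[48:51]
i=52 'a': node 14→0 ·f
i=53 'b': node 0→3
i=54 'c': node 3→4  → match P1@[53:54]
i=55 'c': node 4→13
i=56 'b': node 13→14  → match P0@[55:56],P4@[53:56]
i=57 'b': node 14→7 ·f  → match P2@[54:57]
i=58 'b': node 7→9 ·f
i=59 'b': node 9→9 ·f
i=60 'c': node 9→10  → match P1@[59:60]
i=61 'c': node 10→11
i=62 'b': node 11→12  → match P0@[61:62],P3@[57:62],P4@[59:62]
i=63 'b': node 12→7 ·f  → match P2@[60:63]
i=64 'b': node 7→9 ·f
i=65 'c': node 9→10  → match P1@[64:65]

Result: [[1,1],[2,0],[3,1],[5,0],[5,4],[6,2],[9,1],[11,0],[11,3],[11,4],[12,2],[13,1],[17,1],[19,0],[19,4],[20,2],[21,1],[24,0],[34,1],[36,0],[36,4],[40,1],[41,0],[43,1],[45,0],[45,4],[46,2],[49,1],[51,0],[51,4],[54,1],[56,0],[56,4],[57,2],[60,1],[62,0],[62,3],[62,4],[63,2],[65,1]]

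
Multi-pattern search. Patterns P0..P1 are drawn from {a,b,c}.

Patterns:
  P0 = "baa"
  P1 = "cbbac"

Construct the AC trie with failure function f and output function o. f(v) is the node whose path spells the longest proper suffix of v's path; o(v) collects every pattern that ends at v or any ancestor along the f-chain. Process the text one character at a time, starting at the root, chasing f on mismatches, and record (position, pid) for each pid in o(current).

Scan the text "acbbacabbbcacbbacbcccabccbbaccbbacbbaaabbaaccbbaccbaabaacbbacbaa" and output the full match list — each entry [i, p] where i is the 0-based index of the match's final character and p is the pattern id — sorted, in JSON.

Construct AC machine:
Trie (insert patterns):
  n0 'ε': b→1 c→4
  n1 'b': a→2
  n2 'ba': a→3
  n3 'baa': ·  ←P0
  n4 'c': b→5
  n5 'cb': b→6
  n6 'cbb': a→7
  n7 'cbba': c→8
  n8 'cbbac': ·  ←P1

BFS fail/out derivation:
  fail(1) 'b': from fail(0)=0 chase 'b': 0 ⇒ 0;  out=∅∪out(0)=∅
  fail(4) 'c': from fail(0)=0 chase 'c': 0 ⇒ 0;  out=∅∪out(0)=∅
  fail(2) 'ba': from fail(1)=0 chase 'a': 0 ⇒ 0;  out=∅∪out(0)=∅
  fail(5) 'cb': from fail(4)=0 chase 'b': 0 ⇒ 1;  out=∅∪out(1)=∅
  fail(3) 'baa': from fail(2)=0 chase 'a': 0 ⇒ 0;  out={0}∪out(0)={0}
  fail(6) 'cbb': from fail(5)=1 chase 'b': 1→0 ⇒ 1;  out=∅∪out(1)=∅
  fail(7) 'cbba': from fail(6)=1 chase 'a': 1 ⇒ 2;  out=∅∪out(2)=∅
  fail(8) 'cbbac': from fail(7)=2 chase 'c': 2→0 ⇒ 4;  out={1}∪out(4)={1}

Text stream:
i=0 'a': node 0→0
i=1 'c': node 0→4
i=2 'b': node 4→5
i=3 'b': node 5→6
i=4 'a': node 6→7
i=5 'c': node 7→8  ** P1@[1:5]
i=6 'a': node 8→0 (fail-walked)
i=7 'b': node 0→1
i=8 'b': node 1→1 (fail-walked)
i=9 'b': node 1→1 (fail-walked)
i=10 'c': node 1→4 (fail-walked)
i=11 'a': node 4→0 (fail-walked)
i=12 'c': node 0→4
i=13 'b': node 4→5
i=14 'b': node 5→6
i=15 'a': node 6→7
i=16 'c': node 7→8  ** P1@[12:16]
i=17 'b': node 8→5 (fail-walked)
i=18 'c': node 5→4 (fail-walked)
i=19 'c': node 4→4 (fail-walked)
i=20 'c': node 4→4 (fail-walked)
i=21 'a': node 4→0 (fail-walked)
i=22 'b': node 0→1
i=23 'c': node 1→4 (fail-walked)
i=24 'c': node 4→4 (fail-walked)
i=25 'b': node 4→5
i=26 'b': node 5→6
i=27 'a': node 6→7
i=28 'c': node 7→8  ** P1@[24:28]
i=29 'c': node 8→4 (fail-walked)
i=30 'b': node 4→5
i=31 'b': node 5→6
i=32 'a': node 6→7
i=33 'c': node 7→8  ** P1@[29:33]
i=34 'b': node 8→5 (fail-walked)
i=35 'b': node 5→6
i=36 'a': node 6→7
i=37 'a': node 7→3 (fail-walked)  ** P0@[35:37]
i=38 'a': node 3→0 (fail-walked)
i=39 'b': node 0→1
i=40 'b': node 1→1 (fail-walked)
i=41 'a': node 1→2
i=42 'a': node 2→3  ** P0@[40:42]
i=43 'c': node 3→4 (fail-walked)
i=44 'c': node 4→4 (fail-walked)
i=45 'b': node 4→5
i=46 'b': node 5→6
i=47 'a': node 6→7
i=48 'c': node 7→8  ** P1@[44:48]
i=49 'c': node 8→4 (fail-walked)
i=50 'b': node 4→5
i=51 'a': node 5→2 (fail-walked)
i=52 'a': node 2→3  ** P0@[50:52]
i=53 'b': node 3→1 (fail-walked)
i=54 'a': node 1→2
i=55 'a': node 2→3  ** P0@[53:55]
i=56 'c': node 3→4 (fail-walked)
i=57 'b': node 4→5
i=58 'b': node 5→6
i=59 'a': node 6→7
i=60 'c': node 7→8  ** P1@[56:60]
i=61 'b': node 8→5 (fail-walked)
i=62 'a': node 5→2 (fail-walked)
i=63 'a': node 2→3  ** P0@[61:63]

Matches: [[5,1],[16,1],[28,1],[33,1],[37,0],[42,0],[48,1],[52,0],[55,0],[60,1],[63,0]]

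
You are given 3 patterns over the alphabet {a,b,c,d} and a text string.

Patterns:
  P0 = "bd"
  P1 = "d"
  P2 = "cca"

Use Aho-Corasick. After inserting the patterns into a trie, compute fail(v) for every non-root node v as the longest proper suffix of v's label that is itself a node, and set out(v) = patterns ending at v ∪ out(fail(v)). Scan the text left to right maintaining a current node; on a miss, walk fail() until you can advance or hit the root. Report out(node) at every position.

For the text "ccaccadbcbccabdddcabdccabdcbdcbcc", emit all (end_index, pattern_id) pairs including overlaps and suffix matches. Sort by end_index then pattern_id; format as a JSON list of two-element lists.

Construct AC machine:
Trie nodes:
  n0 'ε': b→1 c→4 d→3
  n1 'b': d→2
  n2 'bd': ·  [P0 ends]
  n3 'd': ·  [P1 ends]
  n4 'c': c→5
  n5 'cc': a→6
  n6 'cca': ·  [P2 ends]

BFS fail/out derivation:
  fail(1) 'b': from fail(0)=0 chase 'b': 0 ⇒ 0;  out=∅∪out(0)=∅
  fail(3) 'd': from fail(0)=0 chase 'd': 0 ⇒ 0;  out={1}∪out(0)={1}
  fail(4) 'c': from fail(0)=0 chase 'c': 0 ⇒ 0;  out=∅∪out(0)=∅
  fail(2) 'bd': from fail(1)=0 chase 'd': 0 ⇒ 3;  out={0}∪out(3)={0,1}
  fail(5) 'cc': from fail(4)=0 chase 'c': 0 ⇒ 4;  out=∅∪out(4)=∅
  fail(6) 'cca': from fail(5)=4 chase 'a': 4→0 ⇒ 0;  out={2}∪out(0)={2}

Run:
[0] read 'c'  n0⇒n4
[1] read 'c'  n4⇒n5
[2] read 'a'  n5⇒n6  → match P2@[0:2]
[3] read 'c'  n6⇒n4 ·f
[4] read 'c'  n4⇒n5
[5] read 'a'  n5⇒n6  → match P2@[3:5]
[6] read 'd'  n6⇒n3 ·f  → match P1@[6:6]
[7] read 'b'  n3⇒n1 ·f
[8] read 'c'  n1⇒n4 ·f
[9] read 'b'  n4⇒n1 ·f
[10] read 'c'  n1⇒n4 ·f
[11] read 'c'  n4⇒n5
[12] read 'a'  n5⇒n6  → match P2@[10:12]
[13] read 'b'  n6⇒n1 ·f
[14] read 'd'  n1⇒n2  → match P0@[13:14],P1@[14:14]
[15] read 'd'  n2⇒n3 ·f  → match P1@[15:15]
[16] read 'd'  n3⇒n3 ·f  → match P1@[16:16]
[17] read 'c'  n3⇒n4 ·f
[18] read 'a'  n4⇒n0 ·f
[19] read 'b'  n0⇒n1
[20] read 'd'  n1⇒n2  → match P0@[19:20],P1@[20:20]
[21] read 'c'  n2⇒n4 ·f
[22] read 'c'  n4⇒n5
[23] read 'a'  n5⇒n6  → match P2@[21:23]
[24] read 'b'  n6⇒n1 ·f
[25] read 'd'  n1⇒n2  → match P0@[24:25],P1@[25:25]
[26] read 'c'  n2⇒n4 ·f
[27] read 'b'  n4⇒n1 ·f
[28] read 'd'  n1⇒n2  → match P0@[27:28],P1@[28:28]
[29] read 'c'  n2⇒n4 ·f
[30] read 'b'  n4⇒n1 ·f
[31] read 'c'  n1⇒n4 ·f
[32] read 'c'  n4⇒n5

Matches: [[2,2],[5,2],[6,1],[12,2],[14,0],[14,1],[15,1],[16,1],[20,0],[20,1],[23,2],[25,0],[25,1],[28,0],[28,1]]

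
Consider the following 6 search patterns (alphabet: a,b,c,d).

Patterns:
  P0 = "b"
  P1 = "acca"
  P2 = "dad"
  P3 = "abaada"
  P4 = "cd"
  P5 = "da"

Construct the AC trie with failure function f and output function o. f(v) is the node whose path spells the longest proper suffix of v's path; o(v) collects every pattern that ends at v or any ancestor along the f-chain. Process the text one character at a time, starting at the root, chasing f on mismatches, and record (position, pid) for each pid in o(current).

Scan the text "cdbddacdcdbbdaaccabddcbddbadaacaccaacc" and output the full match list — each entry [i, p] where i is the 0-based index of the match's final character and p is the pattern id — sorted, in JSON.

Build automaton:
Trie nodes:
  n0 'ε': a→2 b→1 c→14 d→6
  n1 'b': ·  [P0 ends]
  n2 'a': b→9 c→3
  n3 'ac': c→4
  n4 'acc': a→5
  n5 'acca': ·  [P1 ends]
  n6 'd': a→7
  n7 'da': d→8  [P5 ends]
  n8 'dad': ·  [P2 ends]
  n9 'ab': a→10
  n10 'aba': a→11
  n11 'abaa': d→12
  n12 'abaad': a→13
  n13 'abaada': ·  [P3 ends]
  n14 'c': d→15
  n15 'cd': ·  [P4 ends]

BFS fail/out derivation:
  fail(1) 'b': from fail(0)=0 chase 'b': 0 ⇒ 0;  out={0}∪out(0)={0}
  fail(2) 'a': from fail(0)=0 chase 'a': 0 ⇒ 0;  out=∅∪out(0)=∅
  fail(6) 'd': from fail(0)=0 chase 'd': 0 ⇒ 0;  out=∅∪out(0)=∅
  fail(14) 'c': from fail(0)=0 chase 'c': 0 ⇒ 0;  out=∅∪out(0)=∅
  fail(3) 'ac': from fail(2)=0 chase 'c': 0 ⇒ 14;  out=∅∪out(14)=∅
  fail(7) 'da': from fail(6)=0 chase 'a': 0 ⇒ 2;  out={5}∪out(2)={5}
  fail(9) 'ab': from fail(2)=0 chase 'b': 0 ⇒ 1;  out=∅∪out(1)={0}
  fail(15) 'cd': from fail(14)=0 chase 'd': 0 ⇒ 6;  out={4}∪out(6)={4}
  fail(4) 'acc': from fail(3)=14 chase 'c': 14→0 ⇒ 14;  out=∅∪out(14)=∅
  fail(8) 'dad': from fail(7)=2 chase 'd': 2→0 ⇒ 6;  out={2}∪out(6)={2}
  fail(10) 'aba': from fail(9)=1 chase 'a': 1→0 ⇒ 2;  out=∅∪out(2)=∅
  fail(5) 'acca': from fail(4)=14 chase 'a': 14→0 ⇒ 2;  out={1}∪out(2)={1}
  fail(11) 'abaa': from fail(10)=2 chase 'a': 2→0 ⇒ 2;  out=∅∪out(2)=∅
  fail(12) 'abaad': from fail(11)=2 chase 'd': 2→0 ⇒ 6;  out=∅∪out(6)=∅
  fail(13) 'abaada': from fail(12)=6 chase 'a': 6 ⇒ 7;  out={3}∪out(7)={3,5}

Text stream:
pos 0 'c': at 14
pos 1 'd': at 15  → match P4@[0:1]
pos 2 'b': at 1 ·f  → match P0@[2:2]
pos 3 'd': at 6 ·f
pos 4 'd': at 6 ·f
pos 5 'a': at 7  → match P5@[4:5]
pos 6 'c': at 3 ·f
pos 7 'd': at 15 ·f  → match P4@[6:7]
pos 8 'c': at 14 ·f
pos 9 'd': at 15  → match P4@[8:9]
pos 10 'b': at 1 ·f  → match P0@[10:10]
pos 11 'b': at 1 ·f  → match P0@[11:11]
pos 12 'd': at 6 ·f
pos 13 'a': at 7  → match P5@[12:13]
pos 14 'a': at 2 ·f
pos 15 'c': at 3
pos 16 'c': at 4
pos 17 'a': at 5  → match P1@[14:17]
pos 18 'b': at 9 ·f  → match P0@[18:18]
pos 19 'd': at 6 ·f
pos 20 'd': at 6 ·f
pos 21 'c': at 14 ·f
pos 22 'b': at 1 ·f  → match P0@[22:22]
pos 23 'd': at 6 ·f
pos 24 'd': at 6 ·f
pos 25 'b': at 1 ·f  → match P0@[25:25]
pos 26 'a': at 2 ·f
pos 27 'd': at 6 ·f
pos 28 'a': at 7  → match P5@[27:28]
pos 29 'a': at 2 ·f
pos 30 'c': at 3
pos 31 'a': at 2 ·f
pos 32 'c': at 3
pos 33 'c': at 4
pos 34 'a': at 5  → match P1@[31:34]
pos 35 'a': at 2 ·f
pos 36 'c': at 3
pos 37 'c': at 4

All matches (sorted): [[1,4],[2,0],[5,5],[7,4],[9,4],[10,0],[11,0],[13,5],[17,1],[18,0],[22,0],[25,0],[28,5],[34,1]]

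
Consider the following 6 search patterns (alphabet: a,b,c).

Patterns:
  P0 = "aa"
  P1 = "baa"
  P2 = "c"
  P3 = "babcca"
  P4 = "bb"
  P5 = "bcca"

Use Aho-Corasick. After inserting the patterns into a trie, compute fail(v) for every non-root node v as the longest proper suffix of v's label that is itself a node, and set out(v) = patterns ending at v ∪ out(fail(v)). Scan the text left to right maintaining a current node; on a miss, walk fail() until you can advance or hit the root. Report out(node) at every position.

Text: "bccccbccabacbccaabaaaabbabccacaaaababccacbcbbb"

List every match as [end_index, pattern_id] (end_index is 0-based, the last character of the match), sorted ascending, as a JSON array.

Build:
Trie (insert patterns):
  n0 'ε': a→1 b→3 c→6
  n1 'a': a→2
  n2 'aa': ·  [P0 ends]
  n3 'b': a→4 b→11 c→12
  n4 'ba': a→5 b→7
  n5 'baa': ·  [P1 ends]
  n6 'c': ·  [P2 ends]
  n7 'bab': c→8
  n8 'babc': c→9
  n9 'babcc': a→10
  n10 'babcca': ·  [P3 ends]
  n11 'bb': ·  [P4 ends]
  n12 'bc': c→13
  n13 'bcc': a→14
  n14 'bcca': ·  [P5 ends]

Failure links (BFS by depth):
  fail(1) 'a': from fail(0)=0 chase 'a': 0 ⇒ 0;  out=∅∪out(0)=∅
  fail(3) 'b': from fail(0)=0 chase 'b': 0 ⇒ 0;  out=∅∪out(0)=∅
  fail(6) 'c': from fail(0)=0 chase 'c': 0 ⇒ 0;  out={2}∪out(0)={2}
  fail(2) 'aa': from fail(1)=0 chase 'a': 0 ⇒ 1;  out={0}∪out(1)={0}
  fail(4) 'ba': from fail(3)=0 chase 'a': 0 ⇒ 1;  out=∅∪out(1)=∅
  fail(11) 'bb': from fail(3)=0 chase 'b': 0 ⇒ 3;  out={4}∪out(3)={4}
  fail(12) 'bc': from fail(3)=0 chase 'c': 0 ⇒ 6;  out=∅∪out(6)={2}
  fail(5) 'baa': from fail(4)=1 chase 'a': 1 ⇒ 2;  out={1}∪out(2)={0,1}
  fail(7) 'bab': from fail(4)=1 chase 'b': 1→0 ⇒ 3;  out=∅∪out(3)=∅
  fail(13) 'bcc': from fail(12)=6 chase 'c': 6→0 ⇒ 6;  out=∅∪out(6)={2}
  fail(8) 'babc': from fail(7)=3 chase 'c': 3 ⇒ 12;  out=∅∪out(12)={2}
  fail(14) 'bcca': from fail(13)=6 chase 'a': 6→0 ⇒ 1;  out={5}∪out(1)={5}
  fail(9) 'babcc': from fail(8)=12 chase 'c': 12 ⇒ 13;  out=∅∪out(13)={2}
  fail(10) 'babcca': from fail(9)=13 chase 'a': 13 ⇒ 14;  out={3}∪out(14)={3,5}

Text stream:
[0] read 'b'  n0⇒n3
[1] read 'c'  n3⇒n12  emit P2@[1:1]
[2] read 'c'  n12⇒n13  emit P2@[2:2]
[3] read 'c'  n13⇒n6 (fail-walked)  emit P2@[3:3]
[4] read 'c'  n6⇒n6 (fail-walked)  emit P2@[4:4]
[5] read 'b'  n6⇒n3 (fail-walked)
[6] read 'c'  n3⇒n12  emit P2@[6:6]
[7] read 'c'  n12⇒n13  emit P2@[7:7]
[8] read 'a'  n13⇒n14  emit P5@[5:8]
[9] read 'b'  n14⇒n3 (fail-walked)
[10] read 'a'  n3⇒n4
[11] read 'c'  n4⇒n6 (fail-walked)  emit P2@[11:11]
[12] read 'b'  n6⇒n3 (fail-walked)
[13] read 'c'  n3⇒n12  emit P2@[13:13]
[14] read 'c'  n12⇒n13  emit P2@[14:14]
[15] read 'a'  n13⇒n14  emit P5@[12:15]
[16] read 'a'  n14⇒n2 (fail-walked)  emit P0@[15:16]
[17] read 'b'  n2⇒n3 (fail-walked)
[18] read 'a'  n3⇒n4
[19] read 'a'  n4⇒n5  emit P0@[18:19],P1@[17:19]
[20] read 'a'  n5⇒n2 (fail-walked)  emit P0@[19:20]
[21] read 'a'  n2⇒n2 (fail-walked)  emit P0@[20:21]
[22] read 'b'  n2⇒n3 (fail-walked)
[23] read 'b'  n3⇒n11  emit P4@[22:23]
[24] read 'a'  n11⇒n4 (fail-walked)
[25] read 'b'  n4⇒n7
[26] read 'c'  n7⇒n8  emit P2@[26:26]
[27] read 'c'  n8⇒n9  emit P2@[27:27]
[28] read 'a'  n9⇒n10  emit P3@[23:28],P5@[25:28]
[29] read 'c'  n10⇒n6 (fail-walked)  emit P2@[29:29]
[30] read 'a'  n6⇒n1 (fail-walked)
[31] read 'a'  n1⇒n2  emit P0@[30:31]
[32] read 'a'  n2⇒n2 (fail-walked)  emit P0@[31:32]
[33] read 'a'  n2⇒n2 (fail-walked)  emit P0@[32:33]
[34] read 'b'  n2⇒n3 (fail-walked)
[35] read 'a'  n3⇒n4
[36] read 'b'  n4⇒n7
[37] read 'c'  n7⇒n8  emit P2@[37:37]
[38] read 'c'  n8⇒n9  emit P2@[38:38]
[39] read 'a'  n9⇒n10  emit P3@[34:39],P5@[36:39]
[40] read 'c'  n10⇒n6 (fail-walked)  emit P2@[40:40]
[41] read 'b'  n6⇒n3 (fail-walked)
[42] read 'c'  n3⇒n12  emit P2@[42:42]
[43] read 'b'  n12⇒n3 (fail-walked)
[44] read 'b'  n3⇒n11  emit P4@[43:44]
[45] read 'b'  n11⇒n11 (fail-walked)  emit P4@[44:45]

All matches (sorted): [[1,2],[2,2],[3,2],[4,2],[6,2],[7,2],[8,5],[11,2],[13,2],[14,2],[15,5],[16,0],[19,0],[19,1],[20,0],[21,0],[23,4],[26,2],[27,2],[28,3],[28,5],[29,2],[31,0],[32,0],[33,0],[37,2],[38,2],[39,3],[39,5],[40,2],[42,2],[44,4],[45,4]]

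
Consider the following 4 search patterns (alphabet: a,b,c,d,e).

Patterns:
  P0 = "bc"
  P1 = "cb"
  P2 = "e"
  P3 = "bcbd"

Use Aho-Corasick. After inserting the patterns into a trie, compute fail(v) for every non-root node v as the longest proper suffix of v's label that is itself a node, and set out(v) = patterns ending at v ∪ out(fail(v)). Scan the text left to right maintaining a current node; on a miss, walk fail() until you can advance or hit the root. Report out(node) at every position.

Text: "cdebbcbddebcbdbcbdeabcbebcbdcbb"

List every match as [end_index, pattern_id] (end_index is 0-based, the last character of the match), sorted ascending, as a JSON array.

Build automaton:
Trie nodes:
  n0 'ε': b→1 c→3 e→5
  n1 'b': c→2
  n2 'bc': b→6  ←P0
  n3 'c': b→4
  n4 'cb': ·  ←P1
  n5 'e': ·  ←P2
  n6 'bcb': d→7
  n7 'bcbd': ·  ←P3

BFS fail/out derivation:
  fail(1) 'b': from fail(0)=0 chase 'b': 0 ⇒ 0;  out=∅∪out(0)=∅
  fail(3) 'c': from fail(0)=0 chase 'c': 0 ⇒ 0;  out=∅∪out(0)=∅
  fail(5) 'e': from fail(0)=0 chase 'e': 0 ⇒ 0;  out={2}∪out(0)={2}
  fail(2) 'bc': from fail(1)=0 chase 'c': 0 ⇒ 3;  out={0}∪out(3)={0}
  fail(4) 'cb': from fail(3)=0 chase 'b': 0 ⇒ 1;  out={1}∪out(1)={1}
  fail(6) 'bcb': from fail(2)=3 chase 'b': 3 ⇒ 4;  out=∅∪out(4)={1}
  fail(7) 'bcbd': from fail(6)=4 chase 'd': 4→1→0 ⇒ 0;  out={3}∪out(0)={3}

Scan:
[0] read 'c'  n0⇒n3
[1] read 'd'  n3⇒n0 (fail-walked)
[2] read 'e'  n0⇒n5  ** P2@[2:2]
[3] read 'b'  n5⇒n1 (fail-walked)
[4] read 'b'  n1⇒n1 (fail-walked)
[5] read 'c'  n1⇒n2  ** P0@[4:5]
[6] read 'b'  n2⇒n6  ** P1@[5:6]
[7] read 'd'  n6⇒n7  ** P3@[4:7]
[8] read 'd'  n7⇒n0 (fail-walked)
[9] read 'e'  n0⇒n5  ** P2@[9:9]
[10] read 'b'  n5⇒n1 (fail-walked)
[11] read 'c'  n1⇒n2  ** P0@[10:11]
[12] read 'b'  n2⇒n6  ** P1@[11:12]
[13] read 'd'  n6⇒n7  ** P3@[10:13]
[14] read 'b'  n7⇒n1 (fail-walked)
[15] read 'c'  n1⇒n2  ** P0@[14:15]
[16] read 'b'  n2⇒n6  ** P1@[15:16]
[17] read 'd'  n6⇒n7  ** P3@[14:17]
[18] read 'e'  n7⇒n5 (fail-walked)  ** P2@[18:18]
[19] read 'a'  n5⇒n0 (fail-walked)
[20] read 'b'  n0⇒n1
[21] read 'c'  n1⇒n2  ** P0@[20:21]
[22] read 'b'  n2⇒n6  ** P1@[21:22]
[23] read 'e'  n6⇒n5 (fail-walked)  ** P2@[23:23]
[24] read 'b'  n5⇒n1 (fail-walked)
[25] read 'c'  n1⇒n2  ** P0@[24:25]
[26] read 'b'  n2⇒n6  ** P1@[25:26]
[27] read 'd'  n6⇒n7  ** P3@[24:27]
[28] read 'c'  n7⇒n3 (fail-walked)
[29] read 'b'  n3⇒n4  ** P1@[28:29]
[30] read 'b'  n4⇒n1 (fail-walked)

Matches: [[2,2],[5,0],[6,1],[7,3],[9,2],[11,0],[12,1],[13,3],[15,0],[16,1],[17,3],[18,2],[21,0],[22,1],[23,2],[25,0],[26,1],[27,3],[29,1]]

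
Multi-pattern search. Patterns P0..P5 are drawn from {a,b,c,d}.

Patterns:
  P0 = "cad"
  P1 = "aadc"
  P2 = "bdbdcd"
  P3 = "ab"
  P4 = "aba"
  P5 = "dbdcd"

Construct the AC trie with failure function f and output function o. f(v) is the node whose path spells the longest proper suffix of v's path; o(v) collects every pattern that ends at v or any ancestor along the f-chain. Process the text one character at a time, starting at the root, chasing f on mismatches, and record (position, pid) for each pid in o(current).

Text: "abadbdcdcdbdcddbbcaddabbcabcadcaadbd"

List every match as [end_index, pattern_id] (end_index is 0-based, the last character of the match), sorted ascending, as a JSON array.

Construct AC machine:
Trie nodes:
  n0 'ε': a→4 b→8 c→1 d→16
  n1 'c': a→2
  n2 'ca': d→3
  n3 'cad': ·  [P0 ends]
  n4 'a': a→5 b→14
  n5 'aa': d→6
  n6 'aad': c→7
  n7 'aadc': ·  [P1 ends]
  n8 'b': d→9
  n9 'bd': b→10
  n10 'bdb': d→11
  n11 'bdbd': c→12
  n12 'bdbdc': d→13
  n13 'bdbdcd': ·  [P2 ends]
  n14 'ab': a→15  [P3 ends]
  n15 'aba': ·  [P4 ends]
  n16 'd': b→17
  n17 'db': d→18
  n18 'dbd': c→19
  n19 'dbdc': d→20
  n20 'dbdcd': ·  [P5 ends]

Failure links (BFS by depth):
  fail(1) 'c': from fail(0)=0 chase 'c': 0 ⇒ 0;  out=∅∪out(0)=∅
  fail(4) 'a': from fail(0)=0 chase 'a': 0 ⇒ 0;  out=∅∪out(0)=∅
  fail(8) 'b': from fail(0)=0 chase 'b': 0 ⇒ 0;  out=∅∪out(0)=∅
  fail(16) 'd': from fail(0)=0 chase 'd': 0 ⇒ 0;  out=∅∪out(0)=∅
  fail(2) 'ca': from fail(1)=0 chase 'a': 0 ⇒ 4;  out=∅∪out(4)=∅
  fail(5) 'aa': from fail(4)=0 chase 'a': 0 ⇒ 4;  out=∅∪out(4)=∅
  fail(9) 'bd': from fail(8)=0 chase 'd': 0 ⇒ 16;  out=∅∪out(16)=∅
  fail(14) 'ab': from fail(4)=0 chase 'b': 0 ⇒ 8;  out={3}∪out(8)={3}
  fail(17) 'db': from fail(16)=0 chase 'b': 0 ⇒ 8;  out=∅∪out(8)=∅
  fail(3) 'cad': from fail(2)=4 chase 'd': 4→0 ⇒ 16;  out={0}∪out(16)={0}
  fail(6) 'aad': from fail(5)=4 chase 'd': 4→0 ⇒ 16;  out=∅∪out(16)=∅
  fail(10) 'bdb': from fail(9)=16 chase 'b': 16 ⇒ 17;  out=∅∪out(17)=∅
  fail(15) 'aba': from fail(14)=8 chase 'a': 8→0 ⇒ 4;  out={4}∪out(4)={4}
  fail(18) 'dbd': from fail(17)=8 chase 'd': 8 ⇒ 9;  out=∅∪out(9)=∅
  fail(7) 'aadc': from fail(6)=16 chase 'c': 16→0 ⇒ 1;  out={1}∪out(1)={1}
  fail(11) 'bdbd': from fail(10)=17 chase 'd': 17 ⇒ 18;  out=∅∪out(18)=∅
  fail(19) 'dbdc': from fail(18)=9 chase 'c': 9→16→0 ⇒ 1;  out=∅∪out(1)=∅
  fail(12) 'bdbdc': from fail(11)=18 chase 'c': 18 ⇒ 19;  out=∅∪out(19)=∅
  fail(20) 'dbdcd': from fail(19)=1 chase 'd': 1→0 ⇒ 16;  out={5}∪out(16)={5}
  fail(13) 'bdbdcd': from fail(12)=19 chase 'd': 19 ⇒ 20;  out={2}∪out(20)={2,5}

Scan:
pos 0 'a': at 4
pos 1 'b': at 14  → match P3@[0:1]
pos 2 'a': at 15  → match P4@[0:2]
pos 3 'd': at 16 (via fail)
pos 4 'b': at 17
pos 5 'd': at 18
pos 6 'c': at 19
pos 7 'd': at 20  → match P5@[3:7]
pos 8 'c': at 1 (via fail)
pos 9 'd': at 16 (via fail)
pos 10 'b': at 17
pos 11 'd': at 18
pos 12 'c': at 19
pos 13 'd': at 20  → match P5@[9:13]
pos 14 'd': at 16 (via fail)
pos 15 'b': at 17
pos 16 'b': at 8 (via fail)
pos 17 'c': at 1 (via fail)
pos 18 'a': at 2
pos 19 'd': at 3  → match P0@[17:19]
pos 20 'd': at 16 (via fail)
pos 21 'a': at 4 (via fail)
pos 22 'b': at 14  → match P3@[21:22]
pos 23 'b': at 8 (via fail)
pos 24 'c': at 1 (via fail)
pos 25 'a': at 2
pos 26 'b': at 14 (via fail)  → match P3@[25:26]
pos 27 'c': at 1 (via fail)
pos 28 'a': at 2
pos 29 'd': at 3  → match P0@[27:29]
pos 30 'c': at 1 (via fail)
pos 31 'a': at 2
pos 32 'a': at 5 (via fail)
pos 33 'd': at 6
pos 34 'b': at 17 (via fail)
pos 35 'd': at 18

All matches (sorted): [[1,3],[2,4],[7,5],[13,5],[19,0],[22,3],[26,3],[29,0]]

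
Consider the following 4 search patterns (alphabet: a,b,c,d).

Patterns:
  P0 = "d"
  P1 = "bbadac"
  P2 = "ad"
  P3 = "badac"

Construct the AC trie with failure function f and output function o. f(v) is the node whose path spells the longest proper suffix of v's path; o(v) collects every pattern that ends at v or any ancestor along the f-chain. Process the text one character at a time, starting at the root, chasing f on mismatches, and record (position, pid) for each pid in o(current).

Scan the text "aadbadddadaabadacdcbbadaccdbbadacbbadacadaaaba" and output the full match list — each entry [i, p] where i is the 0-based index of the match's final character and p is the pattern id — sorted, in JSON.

Build automaton:
Trie (insert patterns):
  0='ε' goto a→8 b→2 d→1
  1='d' goto ·  ←P0
  2='b' goto a→10 b→3
  3='bb' goto a→4
  4='bba' goto d→5
  5='bbad' goto a→6
  6='bbada' goto c→7
  7='bbadac' goto ·  ←P1
  8='a' goto d→9
  9='ad' goto ·  ←P2
  10='ba' goto d→11
  11='bad' goto a→12
  12='bada' goto c→13
  13='badac' goto ·  ←P3

BFS fail/out derivation:
  n1('d'): parent n0 fail=0; on 'd' 0 → fail=0;  out {0}∪∅={0}
  n2('b'): parent n0 fail=0; on 'b' 0 → fail=0;  out ∅∪∅=∅
  n8('a'): parent n0 fail=0; on 'a' 0 → fail=0;  out ∅∪∅=∅
  n3('bb'): parent n2 fail=0; on 'b' 0 → fail=2;  out ∅∪∅=∅
  n9('ad'): parent n8 fail=0; on 'd' 0 → fail=1;  out {2}∪{0}={0,2}
  n10('ba'): parent n2 fail=0; on 'a' 0 → fail=8;  out ∅∪∅=∅
  n4('bba'): parent n3 fail=2; on 'a' 2 → fail=10;  out ∅∪∅=∅
  n11('bad'): parent n10 fail=8; on 'd' 8 → fail=9;  out ∅∪{0,2}={0,2}
  n5('bbad'): parent n4 fail=10; on 'd' 10 → fail=11;  out ∅∪{0,2}={0,2}
  n12('bada'): parent n11 fail=9; on 'a' 9→1→0 → fail=8;  out ∅∪∅=∅
  n6('bbada'): parent n5 fail=11; on 'a' 11 → fail=12;  out ∅∪∅=∅
  n13('badac'): parent n12 fail=8; on 'c' 8→0 → fail=0;  out {3}∪∅={3}
  n7('bbadac'): parent n6 fail=12; on 'c' 12 → fail=13;  out {1}∪{3}={1,3}

Text stream:
pos 0 'a': at 8
pos 1 'a': at 8 ·f
pos 2 'd': at 9  ** P0@[2:2],P2@[1:2]
pos 3 'b': at 2 ·f
pos 4 'a': at 10
pos 5 'd': at 11  ** P0@[5:5],P2@[4:5]
pos 6 'd': at 1 ·f  ** P0@[6:6]
pos 7 'd': at 1 ·f  ** P0@[7:7]
pos 8 'a': at 8 ·f
pos 9 'd': at 9  ** P0@[9:9],P2@[8:9]
pos 10 'a': at 8 ·f
pos 11 'a': at 8 ·f
pos 12 'b': at 2 ·f
pos 13 'a': at 10
pos 14 'd': at 11  ** P0@[14:14],P2@[13:14]
pos 15 'a': at 12
pos 16 'c': at 13  ** P3@[12:16]
pos 17 'd': at 1 ·f  ** P0@[17:17]
pos 18 'c': at 0 ·f
pos 19 'b': at 2
pos 20 'b': at 3
pos 21 'a': at 4
pos 22 'd': at 5  ** P0@[22:22],P2@[21:22]
pos 23 'a': at 6
pos 24 'c': at 7  ** P1@[19:24],P3@[20:24]
pos 25 'c': at 0 ·f
pos 26 'd': at 1  ** P0@[26:26]
pos 27 'b': at 2 ·f
pos 28 'b': at 3
pos 29 'a': at 4
pos 30 'd': at 5  ** P0@[30:30],P2@[29:30]
pos 31 'a': at 6
pos 32 'c': at 7  ** P1@[27:32],P3@[28:32]
pos 33 'b': at 2 ·f
pos 34 'b': at 3
pos 35 'a': at 4
pos 36 'd': at 5  ** P0@[36:36],P2@[35:36]
pos 37 'a': at 6
pos 38 'c': at 7  ** P1@[33:38],P3@[34:38]
pos 39 'a': at 8 ·f
pos 40 'd': at 9  ** P0@[40:40],P2@[39:40]
pos 41 'a': at 8 ·f
pos 42 'a': at 8 ·f
pos 43 'a': at 8 ·f
pos 44 'b': at 2 ·f
pos 45 'a': at 10

Result: [[2,0],[2,2],[5,0],[5,2],[6,0],[7,0],[9,0],[9,2],[14,0],[14,2],[16,3],[17,0],[22,0],[22,2],[24,1],[24,3],[26,0],[30,0],[30,2],[32,1],[32,3],[36,0],[36,2],[38,1],[38,3],[40,0],[40,2]]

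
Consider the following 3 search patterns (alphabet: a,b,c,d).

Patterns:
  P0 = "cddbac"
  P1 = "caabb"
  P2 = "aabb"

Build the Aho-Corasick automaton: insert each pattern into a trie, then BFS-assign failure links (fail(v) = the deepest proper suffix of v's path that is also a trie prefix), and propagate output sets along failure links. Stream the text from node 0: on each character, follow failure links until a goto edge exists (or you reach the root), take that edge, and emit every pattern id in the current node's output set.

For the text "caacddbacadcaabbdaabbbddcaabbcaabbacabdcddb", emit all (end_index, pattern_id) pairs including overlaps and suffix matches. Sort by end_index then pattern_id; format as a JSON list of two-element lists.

Construct AC machine:
Trie nodes:
  n0 'ε': a→11 c→1
  n1 'c': a→7 d→2
  n2 'cd': d→3
  n3 'cdd': b→4
  n4 'cddb': a→5
  n5 'cddba': c→6
  n6 'cddbac': ·  ←P0
  n7 'ca': a→8
  n8 'caa': b→9
  n9 'caab': b→10
  n10 'caabb': ·  ←P1
  n11 'a': a→12
  n12 'aa': b→13
  n13 'aab': b→14
  n14 'aabb': ·  ←P2

BFS fail/out derivation:
  n1('c'): parent n0 fail=0; on 'c' 0 → fail=0;  out ∅∪∅=∅
  n11('a'): parent n0 fail=0; on 'a' 0 → fail=0;  out ∅∪∅=∅
  n2('cd'): parent n1 fail=0; on 'd' 0 → fail=0;  out ∅∪∅=∅
  n7('ca'): parent n1 fail=0; on 'a' 0 → fail=11;  out ∅∪∅=∅
  n12('aa'): parent n11 fail=0; on 'a' 0 → fail=11;  out ∅∪∅=∅
  n3('cdd'): parent n2 fail=0; on 'd' 0 → fail=0;  out ∅∪∅=∅
  n8('caa'): parent n7 fail=11; on 'a' 11 → fail=12;  out ∅∪∅=∅
  n13('aab'): parent n12 fail=11; on 'b' 11→0 → fail=0;  out ∅∪∅=∅
  n4('cddb'): parent n3 fail=0; on 'b' 0 → fail=0;  out ∅∪∅=∅
  n9('caab'): parent n8 fail=12; on 'b' 12 → fail=13;  out ∅∪∅=∅
  n14('aabb'): parent n13 fail=0; on 'b' 0 → fail=0;  out {2}∪∅={2}
  n5('cddba'): parent n4 fail=0; on 'a' 0 → fail=11;  out ∅∪∅=∅
  n10('caabb'): parent n9 fail=13; on 'b' 13 → fail=14;  out {1}∪{2}={1,2}
  n6('cddbac'): parent n5 fail=11; on 'c' 11→0 → fail=1;  out {0}∪∅={0}

Text stream:
[0] read 'c'  n0⇒n1
[1] read 'a'  n1⇒n7
[2] read 'a'  n7⇒n8
[3] read 'c'  n8⇒n1 (via fail)
[4] read 'd'  n1⇒n2
[5] read 'd'  n2⇒n3
[6] read 'b'  n3⇒n4
[7] read 'a'  n4⇒n5
[8] read 'c'  n5⇒n6  ** P0@[3:8]
[9] read 'a'  n6⇒n7 (via fail)
[10] read 'd'  n7⇒n0 (via fail)
[11] read 'c'  n0⇒n1
[12] read 'a'  n1⇒n7
[13] read 'a'  n7⇒n8
[14] read 'b'  n8⇒n9
[15] read 'b'  n9⇒n10  ** P1@[11:15],P2@[12:15]
[16] read 'd'  n10⇒n0 (via fail)
[17] read 'a'  n0⇒n11
[18] read 'a'  n11⇒n12
[19] read 'b'  n12⇒n13
[20] read 'b'  n13⇒n14  ** P2@[17:20]
[21] read 'b'  n14⇒n0 (via fail)
[22] read 'd'  n0⇒n0
[23] read 'd'  n0⇒n0
[24] read 'c'  n0⇒n1
[25] read 'a'  n1⇒n7
[26] read 'a'  n7⇒n8
[27] read 'b'  n8⇒n9
[28] read 'b'  n9⇒n10  ** P1@[24:28],P2@[25:28]
[29] read 'c'  n10⇒n1 (via fail)
[30] read 'a'  n1⇒n7
[31] read 'a'  n7⇒n8
[32] read 'b'  n8⇒n9
[33] read 'b'  n9⇒n10  ** P1@[29:33],P2@[30:33]
[34] read 'a'  n10⇒n11 (via fail)
[35] read 'c'  n11⇒n1 (via fail)
[36] read 'a'  n1⇒n7
[37] read 'b'  n7⇒n0 (via fail)
[38] read 'd'  n0⇒n0
[39] read 'c'  n0⇒n1
[40] read 'd'  n1⇒n2
[41] read 'd'  n2⇒n3
[42] read 'b'  n3⇒n4

Matches: [[8,0],[15,1],[15,2],[20,2],[28,1],[28,2],[33,1],[33,2]]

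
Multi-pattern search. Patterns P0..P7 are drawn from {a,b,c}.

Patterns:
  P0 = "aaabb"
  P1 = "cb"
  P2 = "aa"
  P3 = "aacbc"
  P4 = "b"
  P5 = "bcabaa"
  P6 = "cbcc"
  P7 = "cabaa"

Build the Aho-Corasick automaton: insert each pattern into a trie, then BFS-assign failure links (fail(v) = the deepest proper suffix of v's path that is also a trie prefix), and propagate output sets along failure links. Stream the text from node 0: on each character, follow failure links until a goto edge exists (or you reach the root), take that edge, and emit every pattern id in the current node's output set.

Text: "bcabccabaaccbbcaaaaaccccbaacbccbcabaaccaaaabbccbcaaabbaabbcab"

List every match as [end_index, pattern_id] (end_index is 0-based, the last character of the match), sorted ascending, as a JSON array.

Construct AC machine:
Trie nodes:
  0='ε' goto a→1 b→11 c→6
  1='a' goto a→2
  2='aa' goto a→3 c→8  ←P2
  3='aaa' goto b→4
  4='aaab' goto b→5
  5='aaabb' goto ·  ←P0
  6='c' goto a→19 b→7
  7='cb' goto c→17  ←P1
  8='aac' goto b→9
  9='aacb' goto c→10
  10='aacbc' goto ·  ←P3
  11='b' goto c→12  ←P4
  12='bc' goto a→13
  13='bca' goto b→14
  14='bcab' goto a→15
  15='bcaba' goto a→16
  16='bcabaa' goto ·  ←P5
  17='cbc' goto c→18
  18='cbcc' goto ·  ←P6
  19='ca' goto b→20
  20='cab' goto a→21
  21='caba' goto a→22
  22='cabaa' goto ·  ←P7

Failure links (BFS by depth):
  n1('a'): parent n0 fail=0; on 'a' 0 → fail=0;  out ∅∪∅=∅
  n6('c'): parent n0 fail=0; on 'c' 0 → fail=0;  out ∅∪∅=∅
  n11('b'): parent n0 fail=0; on 'b' 0 → fail=0;  out {4}∪∅={4}
  n2('aa'): parent n1 fail=0; on 'a' 0 → fail=1;  out {2}∪∅={2}
  n7('cb'): parent n6 fail=0; on 'b' 0 → fail=11;  out {1}∪{4}={1,4}
  n12('bc'): parent n11 fail=0; on 'c' 0 → fail=6;  out ∅∪∅=∅
  n19('ca'): parent n6 fail=0; on 'a' 0 → fail=1;  out ∅∪∅=∅
  n3('aaa'): parent n2 fail=1; on 'a' 1 → fail=2;  out ∅∪{2}={2}
  n8('aac'): parent n2 fail=1; on 'c' 1→0 → fail=6;  out ∅∪∅=∅
  n13('bca'): parent n12 fail=6; on 'a' 6 → fail=19;  out ∅∪∅=∅
  n17('cbc'): parent n7 fail=11; on 'c' 11 → fail=12;  out ∅∪∅=∅
  n20('cab'): parent n19 fail=1; on 'b' 1→0 → fail=11;  out ∅∪{4}={4}
  n4('aaab'): parent n3 fail=2; on 'b' 2→1→0 → fail=11;  out ∅∪{4}={4}
  n9('aacb'): parent n8 fail=6; on 'b' 6 → fail=7;  out ∅∪{1,4}={1,4}
  n14('bcab'): parent n13 fail=19; on 'b' 19 → fail=20;  out ∅∪{4}={4}
  n18('cbcc'): parent n17 fail=12; on 'c' 12→6→0 → fail=6;  out {6}∪∅={6}
  n21('caba'): parent n20 fail=11; on 'a' 11→0 → fail=1;  out ∅∪∅=∅
  n5('aaabb'): parent n4 fail=11; on 'b' 11→0 → fail=11;  out {0}∪{4}={0,4}
  n10('aacbc'): parent n9 fail=7; on 'c' 7 → fail=17;  out {3}∪∅={3}
  n15('bcaba'): parent n14 fail=20; on 'a' 20 → fail=21;  out ∅∪∅=∅
  n22('cabaa'): parent n21 fail=1; on 'a' 1 → fail=2;  out {7}∪{2}={2,7}
  n16('bcabaa'): parent n15 fail=21; on 'a' 21 → fail=22;  out {5}∪{2,7}={2,5,7}

Text stream:
pos 0 'b': at 11  emit P4@[0:0]
pos 1 'c': at 12
pos 2 'a': at 13
pos 3 'b': at 14  emit P4@[3:3]
pos 4 'c': at 12 (fail-walked)
pos 5 'c': at 6 (fail-walked)
pos 6 'a': at 19
pos 7 'b': at 20  emit P4@[7:7]
pos 8 'a': at 21
pos 9 'a': at 22  emit P2@[8:9],P7@[5:9]
pos 10 'c': at 8 (fail-walked)
pos 11 'c': at 6 (fail-walked)
pos 12 'b': at 7  emit P1@[11:12],P4@[12:12]
pos 13 'b': at 11 (fail-walked)  emit P4@[13:13]
pos 14 'c': at 12
pos 15 'a': at 13
pos 16 'a': at 2 (fail-walked)  emit P2@[15:16]
pos 17 'a': at 3  emit P2@[16:17]
pos 18 'a': at 3 (fail-walked)  emit P2@[17:18]
pos 19 'a': at 3 (fail-walked)  emit P2@[18:19]
pos 20 'c': at 8 (fail-walked)
pos 21 'c': at 6 (fail-walked)
pos 22 'c': at 6 (fail-walked)
pos 23 'c': at 6 (fail-walked)
pos 24 'b': at 7  emit P1@[23:24],P4@[24:24]
pos 25 'a': at 1 (fail-walked)
pos 26 'a': at 2  emit P2@[25:26]
pos 27 'c': at 8
pos 28 'b': at 9  emit P1@[27:28],P4@[28:28]
pos 29 'c': at 10  emit P3@[25:29]
pos 30 'c': at 18 (fail-walked)  emit P6@[27:30]
pos 31 'b': at 7 (fail-walked)  emit P1@[30:31],P4@[31:31]
pos 32 'c': at 17
pos 33 'a': at 13 (fail-walked)
pos 34 'b': at 14  emit P4@[34:34]
pos 35 'a': at 15
pos 36 'a': at 16  emit P2@[35:36],P5@[31:36],P7@[32:36]
pos 37 'c': at 8 (fail-walked)
pos 38 'c': at 6 (fail-walked)
pos 39 'a': at 19
pos 40 'a': at 2 (fail-walked)  emit P2@[39:40]
pos 41 'a': at 3  emit P2@[40:41]
pos 42 'a': at 3 (fail-walked)  emit P2@[41:42]
pos 43 'b': at 4  emit P4@[43:43]
pos 44 'b': at 5  emit P0@[40:44],P4@[44:44]
pos 45 'c': at 12 (fail-walked)
pos 46 'c': at 6 (fail-walked)
pos 47 'b': at 7  emit P1@[46:47],P4@[47:47]
pos 48 'c': at 17
pos 49 'a': at 13 (fail-walked)
pos 50 'a': at 2 (fail-walked)  emit P2@[49:50]
pos 51 'a': at 3  emit P2@[50:51]
pos 52 'b': at 4  emit P4@[52:52]
pos 53 'b': at 5  emit P0@[49:53],P4@[53:53]
pos 54 'a': at 1 (fail-walked)
pos 55 'a': at 2  emit P2@[54:55]
pos 56 'b': at 11 (fail-walked)  emit P4@[56:56]
pos 57 'b': at 11 (fail-walked)  emit P4@[57:57]
pos 58 'c': at 12
pos 59 'a': at 13
pos 60 'b': at 14  emit P4@[60:60]

Matches: [[0,4],[3,4],[7,4],[9,2],[9,7],[12,1],[12,4],[13,4],[16,2],[17,2],[18,2],[19,2],[24,1],[24,4],[26,2],[28,1],[28,4],[29,3],[30,6],[31,1],[31,4],[34,4],[36,2],[36,5],[36,7],[40,2],[41,2],[42,2],[43,4],[44,0],[44,4],[47,1],[47,4],[50,2],[51,2],[52,4],[53,0],[53,4],[55,2],[56,4],[57,4],[60,4]]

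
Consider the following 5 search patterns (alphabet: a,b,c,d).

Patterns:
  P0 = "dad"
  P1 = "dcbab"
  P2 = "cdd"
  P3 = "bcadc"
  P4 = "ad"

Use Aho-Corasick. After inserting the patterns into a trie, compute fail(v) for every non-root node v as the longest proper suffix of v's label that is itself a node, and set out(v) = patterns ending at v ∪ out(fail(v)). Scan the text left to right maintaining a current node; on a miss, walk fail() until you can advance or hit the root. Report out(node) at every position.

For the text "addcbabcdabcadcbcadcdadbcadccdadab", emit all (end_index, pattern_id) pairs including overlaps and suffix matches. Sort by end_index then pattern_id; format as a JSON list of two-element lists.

Build automaton:
Trie (insert patterns):
  n0 'ε': a→16 b→11 c→8 d→1
  n1 'd': a→2 c→4
  n2 'da': d→3
  n3 'dad': ·  ←P0
  n4 'dc': b→5
  n5 'dcb': a→6
  n6 'dcba': b→7
  n7 'dcbab': ·  ←P1
  n8 'c': d→9
  n9 'cd': d→10
  n10 'cdd': ·  ←P2
  n11 'b': c→12
  n12 'bc': a→13
  n13 'bca': d→14
  n14 'bcad': c→15
  n15 'bcadc': ·  ←P3
  n16 'a': d→17
  n17 'ad': ·  ←P4

Failure links (BFS by depth):
  n1('d'): parent n0 fail=0; on 'd' 0 → fail=0;  out ∅∪∅=∅
  n8('c'): parent n0 fail=0; on 'c' 0 → fail=0;  out ∅∪∅=∅
  n11('b'): parent n0 fail=0; on 'b' 0 → fail=0;  out ∅∪∅=∅
  n16('a'): parent n0 fail=0; on 'a' 0 → fail=0;  out ∅∪∅=∅
  n2('da'): parent n1 fail=0; on 'a' 0 → fail=16;  out ∅∪∅=∅
  n4('dc'): parent n1 fail=0; on 'c' 0 → fail=8;  out ∅∪∅=∅
  n9('cd'): parent n8 fail=0; on 'd' 0 → fail=1;  out ∅∪∅=∅
  n12('bc'): parent n11 fail=0; on 'c' 0 → fail=8;  out ∅∪∅=∅
  n17('ad'): parent n16 fail=0; on 'd' 0 → fail=1;  out {4}∪∅={4}
  n3('dad'): parent n2 fail=16; on 'd' 16 → fail=17;  out {0}∪{4}={0,4}
  n5('dcb'): parent n4 fail=8; on 'b' 8→0 → fail=11;  out ∅∪∅=∅
  n10('cdd'): parent n9 fail=1; on 'd' 1→0 → fail=1;  out {2}∪∅={2}
  n13('bca'): parent n12 fail=8; on 'a' 8→0 → fail=16;  out ∅∪∅=∅
  n6('dcba'): parent n5 fail=11; on 'a' 11→0 → fail=16;  out ∅∪∅=∅
  n14('bcad'): parent n13 fail=16; on 'd' 16 → fail=17;  out ∅∪{4}={4}
  n7('dcbab'): parent n6 fail=16; on 'b' 16→0 → fail=11;  out {1}∪∅={1}
  n15('bcadc'): parent n14 fail=17; on 'c' 17→1 → fail=4;  out {3}∪∅={3}

Scan:
i=0 'a': node 0→16
i=1 'd': node 16→17  emit P4@[0:1]
i=2 'd': node 17→1 ·f
i=3 'c': node 1→4
i=4 'b': node 4→5
i=5 'a': node 5→6
i=6 'b': node 6→7  emit P1@[2:6]
i=7 'c': node 7→12 ·f
i=8 'd': node 12→9 ·f
i=9 'a': node 9→2 ·f
i=10 'b': node 2→11 ·f
i=11 'c': node 11→12
i=12 'a': node 12→13
i=13 'd': node 13→14  emit P4@[12:13]
i=14 'c': node 14→15  emit P3@[10:14]
i=15 'b': node 15→5 ·f
i=16 'c': node 5→12 ·f
i=17 'a': node 12→13
i=18 'd': node 13→14  emit P4@[17:18]
i=19 'c': node 14→15  emit P3@[15:19]
i=20 'd': node 15→9 ·f
i=21 'a': node 9→2 ·f
i=22 'd': node 2→3  emit P0@[20:22],P4@[21:22]
i=23 'b': node 3→11 ·f
i=24 'c': node 11→12
i=25 'a': node 12→13
i=26 'd': node 13→14  emit P4@[25:26]
i=27 'c': node 14→15  emit P3@[23:27]
i=28 'c': node 15→8 ·f
i=29 'd': node 8→9
i=30 'a': node 9→2 ·f
i=31 'd': node 2→3  emit P0@[29:31],P4@[30:31]
i=32 'a': node 3→2 ·f
i=33 'b': node 2→11 ·f

Result: [[1,4],[6,1],[13,4],[14,3],[18,4],[19,3],[22,0],[22,4],[26,4],[27,3],[31,0],[31,4]]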